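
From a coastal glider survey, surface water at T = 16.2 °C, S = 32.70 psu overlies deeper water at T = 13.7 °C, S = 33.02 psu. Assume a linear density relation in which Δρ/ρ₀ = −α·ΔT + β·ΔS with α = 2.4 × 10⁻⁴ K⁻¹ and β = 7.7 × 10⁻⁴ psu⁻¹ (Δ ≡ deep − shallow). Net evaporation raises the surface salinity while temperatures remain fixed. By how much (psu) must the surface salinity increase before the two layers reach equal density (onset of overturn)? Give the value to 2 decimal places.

Neutral buoyancy requires −α(T_deep − T_surf) + β(S_deep − S_surf′) = 0.
S_surf′ = S_deep − (α/β)·ΔT = 33.02 − (2.4 × 10⁻⁴/7.7 × 10⁻⁴)·(-2.5) = 33.7992 psu.
Increase required: 33.7992 − 32.70 = 1.0992 psu.

1.10 psu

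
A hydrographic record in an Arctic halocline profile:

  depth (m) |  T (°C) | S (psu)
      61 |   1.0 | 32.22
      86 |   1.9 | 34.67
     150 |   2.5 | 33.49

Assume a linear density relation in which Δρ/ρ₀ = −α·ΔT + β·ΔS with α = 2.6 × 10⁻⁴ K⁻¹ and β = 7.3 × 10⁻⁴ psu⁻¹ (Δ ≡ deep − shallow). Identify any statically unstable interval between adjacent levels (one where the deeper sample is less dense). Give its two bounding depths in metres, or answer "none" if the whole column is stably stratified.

Evaluate Δρ/ρ₀ = −αΔT + βΔS across each adjacent pair:
  61–86 m: −αΔT+βΔS = −(2.6 × 10⁻⁴)(+0.9)+(7.3 × 10⁻⁴)(+2.45) = 1.6 × 10⁻³ → stable
  86–150 m: −αΔT+βΔS = −(2.6 × 10⁻⁴)(+0.6)+(7.3 × 10⁻⁴)(-1.18) = -1.0 × 10⁻³ → UNSTABLE
The 86–150 m interval has Δρ < 0: lighter water underlies denser water.

86–150 m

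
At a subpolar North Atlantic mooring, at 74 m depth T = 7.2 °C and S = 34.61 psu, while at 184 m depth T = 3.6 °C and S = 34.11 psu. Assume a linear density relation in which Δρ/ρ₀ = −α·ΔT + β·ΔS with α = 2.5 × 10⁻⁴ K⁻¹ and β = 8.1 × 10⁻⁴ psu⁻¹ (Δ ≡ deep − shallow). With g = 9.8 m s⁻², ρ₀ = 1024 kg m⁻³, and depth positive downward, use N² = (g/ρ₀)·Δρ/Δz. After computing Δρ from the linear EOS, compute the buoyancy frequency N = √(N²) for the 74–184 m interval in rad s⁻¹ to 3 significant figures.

ΔT = -3.6 K, ΔS = -0.50 psu (deep − shallow).
Δρ/ρ₀ = −αΔT + βΔS = 9.00 × 10⁻⁴ − 4.05 × 10⁻⁴ = 4.95 × 10⁻⁴, so Δρ ≈ 0.5069 kg m⁻³.
N² = (g/ρ₀)·Δρ/Δz = g·(Δρ/ρ₀)/Δz = 9.8 × 4.95 × 10⁻⁴ / 110 = 4.4100 × 10⁻⁵ s⁻².
N = √(4.4100 × 10⁻⁵) = 6.6408 × 10⁻³ rad s⁻¹ ≈ 6.64 × 10⁻³ rad s⁻¹.

6.64 × 10⁻³ rad s⁻¹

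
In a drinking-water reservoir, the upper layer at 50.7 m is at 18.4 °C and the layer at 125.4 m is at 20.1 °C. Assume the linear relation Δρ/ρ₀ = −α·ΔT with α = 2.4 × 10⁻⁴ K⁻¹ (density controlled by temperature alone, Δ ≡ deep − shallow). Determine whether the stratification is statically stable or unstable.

ΔT = 20.1 − 18.4 = +1.7 K, so Δρ/ρ₀ = −αΔT = -4.08 × 10⁻⁴.
Δρ/ρ₀ < 0, so Δρ < 0: deeper water is lighter → statically unstable; the column would overturn.

unstable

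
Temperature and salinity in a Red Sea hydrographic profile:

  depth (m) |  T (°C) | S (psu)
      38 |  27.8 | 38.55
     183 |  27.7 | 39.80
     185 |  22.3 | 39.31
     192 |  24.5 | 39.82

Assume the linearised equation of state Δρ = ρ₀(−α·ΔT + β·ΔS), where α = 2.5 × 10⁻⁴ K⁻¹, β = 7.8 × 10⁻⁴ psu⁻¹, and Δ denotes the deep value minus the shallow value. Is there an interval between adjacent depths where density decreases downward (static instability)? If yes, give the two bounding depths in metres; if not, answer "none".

Evaluate Δρ/ρ₀ = −αΔT + βΔS across each adjacent pair:
  38–183 m: −αΔT+βΔS = −(2.5 × 10⁻⁴)(-0.1)+(7.8 × 10⁻⁴)(+1.25) = 1.0 × 10⁻³ → stable
  183–185 m: −αΔT+βΔS = −(2.5 × 10⁻⁴)(-5.4)+(7.8 × 10⁻⁴)(-0.49) = 9.7 × 10⁻⁴ → stable
  185–192 m: −αΔT+βΔS = −(2.5 × 10⁻⁴)(+2.2)+(7.8 × 10⁻⁴)(+0.51) = -1.5 × 10⁻⁴ → UNSTABLE
The 185–192 m interval has Δρ < 0: lighter water underlies denser water.

185–192 m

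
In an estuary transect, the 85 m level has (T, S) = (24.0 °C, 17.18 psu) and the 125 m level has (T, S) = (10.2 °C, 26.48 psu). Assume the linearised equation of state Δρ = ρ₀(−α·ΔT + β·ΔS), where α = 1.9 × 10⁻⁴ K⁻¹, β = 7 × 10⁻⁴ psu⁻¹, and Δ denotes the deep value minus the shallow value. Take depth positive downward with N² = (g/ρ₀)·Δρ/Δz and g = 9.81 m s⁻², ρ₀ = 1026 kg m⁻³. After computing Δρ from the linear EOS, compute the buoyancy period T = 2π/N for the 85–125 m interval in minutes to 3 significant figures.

2.21 min

ΔT = -13.8 K, ΔS = +9.30 psu (deep − shallow).
Δρ/ρ₀ = −αΔT + βΔS = 2.622 × 10⁻³ + 6.51 × 10⁻³ = 9.132 × 10⁻³, so Δρ ≈ 9.369 kg m⁻³.
N² = (g/ρ₀)·Δρ/Δz = g·(Δρ/ρ₀)/Δz = 9.81 × 9.132 × 10⁻³ / 40 = 2.2396 × 10⁻³ s⁻².
N = √(2.2396 × 10⁻³) = 0.047324 rad s⁻¹ → T = 2π/N = 132.77 s = 2.2128 min ≈ 2.21 min.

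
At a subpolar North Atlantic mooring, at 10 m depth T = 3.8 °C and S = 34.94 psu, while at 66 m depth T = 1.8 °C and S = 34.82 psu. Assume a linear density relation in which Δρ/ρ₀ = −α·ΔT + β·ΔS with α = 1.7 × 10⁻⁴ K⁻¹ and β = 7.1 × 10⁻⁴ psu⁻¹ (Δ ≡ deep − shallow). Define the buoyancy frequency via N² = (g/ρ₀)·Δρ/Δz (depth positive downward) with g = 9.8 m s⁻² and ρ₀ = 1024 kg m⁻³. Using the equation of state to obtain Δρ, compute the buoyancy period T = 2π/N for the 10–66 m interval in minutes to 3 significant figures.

ΔT = -2.0 K, ΔS = -0.12 psu (deep − shallow).
Δρ/ρ₀ = −αΔT + βΔS = 3.40 × 10⁻⁴ − 8.52 × 10⁻⁵ = 2.548 × 10⁻⁴, so Δρ ≈ 0.2609 kg m⁻³.
N² = (g/ρ₀)·Δρ/Δz = g·(Δρ/ρ₀)/Δz = 9.8 × 2.548 × 10⁻⁴ / 56 = 4.4590 × 10⁻⁵ s⁻².
N = √(4.4590 × 10⁻⁵) = 6.6776 × 10⁻³ rad s⁻¹ → T = 2π/N = 940.93 s = 15.682 min ≈ 15.7 min.

15.7 min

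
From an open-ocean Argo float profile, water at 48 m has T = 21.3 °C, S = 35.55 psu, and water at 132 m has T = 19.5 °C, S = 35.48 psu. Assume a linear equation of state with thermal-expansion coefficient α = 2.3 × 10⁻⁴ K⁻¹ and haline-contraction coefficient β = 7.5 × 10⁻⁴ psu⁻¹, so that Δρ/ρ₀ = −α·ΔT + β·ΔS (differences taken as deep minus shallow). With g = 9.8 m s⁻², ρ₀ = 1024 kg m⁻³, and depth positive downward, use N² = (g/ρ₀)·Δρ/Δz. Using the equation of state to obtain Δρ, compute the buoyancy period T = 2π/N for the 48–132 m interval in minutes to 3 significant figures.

16.1 min

ΔT = -1.8 K, ΔS = -0.07 psu (deep − shallow).
Δρ/ρ₀ = −αΔT + βΔS = 4.14 × 10⁻⁴ − 5.25 × 10⁻⁵ = 3.615 × 10⁻⁴, so Δρ ≈ 0.3702 kg m⁻³.
N² = (g/ρ₀)·Δρ/Δz = g·(Δρ/ρ₀)/Δz = 9.8 × 3.615 × 10⁻⁴ / 84 = 4.2175 × 10⁻⁵ s⁻².
N = √(4.2175 × 10⁻⁵) = 6.4942 × 10⁻³ rad s⁻¹ → T = 2π/N = 967.51 s = 16.125 min ≈ 16.1 min.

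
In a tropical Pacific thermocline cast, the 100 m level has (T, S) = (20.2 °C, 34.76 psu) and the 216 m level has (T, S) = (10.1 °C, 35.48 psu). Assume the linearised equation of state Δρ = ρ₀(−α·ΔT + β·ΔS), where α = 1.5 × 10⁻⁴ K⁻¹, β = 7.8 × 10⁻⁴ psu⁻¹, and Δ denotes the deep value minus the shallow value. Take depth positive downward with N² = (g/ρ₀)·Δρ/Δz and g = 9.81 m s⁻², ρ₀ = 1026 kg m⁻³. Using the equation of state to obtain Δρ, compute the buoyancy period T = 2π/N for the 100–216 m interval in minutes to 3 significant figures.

ΔT = -10.1 K, ΔS = +0.72 psu (deep − shallow).
Δρ/ρ₀ = −αΔT + βΔS = 1.515 × 10⁻³ + 5.616 × 10⁻⁴ = 2.0766 × 10⁻³, so Δρ ≈ 2.131 kg m⁻³.
N² = (g/ρ₀)·Δρ/Δz = g·(Δρ/ρ₀)/Δz = 9.81 × 2.0766 × 10⁻³ / 116 = 1.7562 × 10⁻⁴ s⁻².
N = √(1.7562 × 10⁻⁴) = 0.013252 rad s⁻¹ → T = 2π/N = 474.13 s = 7.9022 min ≈ 7.90 min.

7.90 min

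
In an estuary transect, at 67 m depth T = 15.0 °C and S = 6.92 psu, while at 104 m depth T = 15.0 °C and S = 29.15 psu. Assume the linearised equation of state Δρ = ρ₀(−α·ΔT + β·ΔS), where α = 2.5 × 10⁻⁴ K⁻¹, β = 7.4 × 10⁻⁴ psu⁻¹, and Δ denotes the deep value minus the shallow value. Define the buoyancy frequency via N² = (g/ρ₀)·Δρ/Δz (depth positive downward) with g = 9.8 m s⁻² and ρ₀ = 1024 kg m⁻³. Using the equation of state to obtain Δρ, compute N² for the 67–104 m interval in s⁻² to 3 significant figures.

4.36 × 10⁻³ s⁻²

ΔT = +0.0 K, ΔS = +22.23 psu (deep − shallow).
Δρ/ρ₀ = −αΔT + βΔS = 0 + 0.0164502 = 0.0164502, so Δρ ≈ 16.85 kg m⁻³.
N² = (g/ρ₀)·Δρ/Δz = g·(Δρ/ρ₀)/Δz = 9.8 × 0.0164502 / 37 = 4.3571 × 10⁻³ s⁻² ≈ 4.36 × 10⁻³ s⁻².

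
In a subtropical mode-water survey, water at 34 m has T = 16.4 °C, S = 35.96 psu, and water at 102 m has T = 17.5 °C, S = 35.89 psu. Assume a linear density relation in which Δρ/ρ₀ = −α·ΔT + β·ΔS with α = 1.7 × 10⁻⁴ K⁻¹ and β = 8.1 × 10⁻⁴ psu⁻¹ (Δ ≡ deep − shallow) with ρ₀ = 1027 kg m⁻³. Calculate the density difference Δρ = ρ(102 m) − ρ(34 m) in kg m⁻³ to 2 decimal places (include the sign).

ΔT = +1.1 K, ΔS = -0.07 psu (deep − shallow).
Δρ/ρ₀ = −(1.7 × 10⁻⁴)(+1.1) + (8.1 × 10⁻⁴)(-0.07) = -2.437 × 10⁻⁴.
Δρ = 1027 × (-2.437 × 10⁻⁴) = -0.25 kg m⁻³.
Negative Δρ: lighter below, statically unstable.

-0.25 kg m⁻³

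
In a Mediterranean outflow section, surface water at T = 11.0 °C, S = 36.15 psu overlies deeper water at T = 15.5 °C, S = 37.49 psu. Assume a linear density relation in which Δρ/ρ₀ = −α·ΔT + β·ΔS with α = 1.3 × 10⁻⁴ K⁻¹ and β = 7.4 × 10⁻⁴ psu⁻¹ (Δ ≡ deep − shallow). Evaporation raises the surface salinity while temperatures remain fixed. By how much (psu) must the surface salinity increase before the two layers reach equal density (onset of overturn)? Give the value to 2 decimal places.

Neutral buoyancy requires −α(T_deep − T_surf) + β(S_deep − S_surf′) = 0.
S_surf′ = S_deep − (α/β)·ΔT = 37.49 − (1.3 × 10⁻⁴/7.4 × 10⁻⁴)·(+4.5) = 36.6995 psu.
Increase required: 36.6995 − 36.15 = 0.5495 psu.

0.55 psu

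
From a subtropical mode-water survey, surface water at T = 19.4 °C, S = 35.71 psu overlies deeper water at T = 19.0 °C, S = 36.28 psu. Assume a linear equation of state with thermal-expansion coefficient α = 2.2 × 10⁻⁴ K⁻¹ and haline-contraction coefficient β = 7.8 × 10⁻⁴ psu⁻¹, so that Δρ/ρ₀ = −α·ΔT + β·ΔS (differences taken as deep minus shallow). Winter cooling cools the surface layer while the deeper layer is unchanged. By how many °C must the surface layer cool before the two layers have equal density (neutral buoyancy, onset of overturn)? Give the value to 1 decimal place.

2.4 °C

Neutral buoyancy requires Δρ = 0, i.e. −α(T_deep − T_surf′) + β(S_deep − S_surf) = 0.
T_surf′ = T_deep − (β/α)·ΔS = 19.0 − (7.8 × 10⁻⁴/2.2 × 10⁻⁴)·(+0.57) = 16.979 °C.
Cooling required: 19.4 − (16.979) = 2.421 °C.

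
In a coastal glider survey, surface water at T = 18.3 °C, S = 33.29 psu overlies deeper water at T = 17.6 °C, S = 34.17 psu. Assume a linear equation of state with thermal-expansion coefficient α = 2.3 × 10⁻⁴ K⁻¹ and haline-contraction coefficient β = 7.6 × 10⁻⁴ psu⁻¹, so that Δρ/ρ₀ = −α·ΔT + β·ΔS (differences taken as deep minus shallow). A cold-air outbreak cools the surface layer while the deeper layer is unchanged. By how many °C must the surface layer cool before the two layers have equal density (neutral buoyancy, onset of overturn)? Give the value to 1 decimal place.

3.6 °C

Neutral buoyancy requires Δρ = 0, i.e. −α(T_deep − T_surf′) + β(S_deep − S_surf) = 0.
T_surf′ = T_deep − (β/α)·ΔS = 17.6 − (7.6 × 10⁻⁴/2.3 × 10⁻⁴)·(+0.88) = 14.692 °C.
Cooling required: 18.3 − (14.692) = 3.608 °C.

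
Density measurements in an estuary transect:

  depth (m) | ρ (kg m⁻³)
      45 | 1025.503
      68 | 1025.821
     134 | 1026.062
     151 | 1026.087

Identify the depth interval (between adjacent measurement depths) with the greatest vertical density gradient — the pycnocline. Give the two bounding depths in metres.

Compute the density gradient over each adjacent pair:
  45–68 m: Δρ/Δz = 0.318/23 = 0.014 kg m⁻⁴
  68–134 m: Δρ/Δz = 0.241/66 = 3.7 × 10⁻³ kg m⁻⁴
  134–151 m: Δρ/Δz = 0.025/17 = 1.5 × 10⁻³ kg m⁻⁴
The largest gradient is in the 45–68 m interval — the pycnocline.

45–68 m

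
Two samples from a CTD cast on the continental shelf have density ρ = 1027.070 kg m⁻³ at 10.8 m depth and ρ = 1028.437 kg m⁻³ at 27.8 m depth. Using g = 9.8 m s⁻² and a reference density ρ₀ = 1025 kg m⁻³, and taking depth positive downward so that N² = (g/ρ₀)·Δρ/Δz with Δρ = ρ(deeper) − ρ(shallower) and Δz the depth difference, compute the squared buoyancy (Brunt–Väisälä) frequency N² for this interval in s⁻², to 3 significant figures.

Δρ = 1028.437 − 1027.070 = 1.367 kg m⁻³ over Δz = 27.8 − 10.8 = 17 m.
N² = (9.8/1025) × (1.367/17) = 7.6881 × 10⁻⁴ s⁻² ≈ 7.69 × 10⁻⁴ s⁻².

7.69 × 10⁻⁴ s⁻²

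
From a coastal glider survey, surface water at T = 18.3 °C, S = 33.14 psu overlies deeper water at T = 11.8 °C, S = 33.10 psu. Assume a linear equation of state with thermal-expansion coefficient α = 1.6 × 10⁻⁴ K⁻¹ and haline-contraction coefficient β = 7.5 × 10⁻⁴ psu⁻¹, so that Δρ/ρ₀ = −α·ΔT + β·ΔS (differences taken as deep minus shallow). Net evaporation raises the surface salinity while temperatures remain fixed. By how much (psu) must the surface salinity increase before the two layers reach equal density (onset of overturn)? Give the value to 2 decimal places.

1.35 psu

Neutral buoyancy requires −α(T_deep − T_surf) + β(S_deep − S_surf′) = 0.
S_surf′ = S_deep − (α/β)·ΔT = 33.10 − (1.6 × 10⁻⁴/7.5 × 10⁻⁴)·(-6.5) = 34.4867 psu.
Increase required: 34.4867 − 33.14 = 1.3467 psu.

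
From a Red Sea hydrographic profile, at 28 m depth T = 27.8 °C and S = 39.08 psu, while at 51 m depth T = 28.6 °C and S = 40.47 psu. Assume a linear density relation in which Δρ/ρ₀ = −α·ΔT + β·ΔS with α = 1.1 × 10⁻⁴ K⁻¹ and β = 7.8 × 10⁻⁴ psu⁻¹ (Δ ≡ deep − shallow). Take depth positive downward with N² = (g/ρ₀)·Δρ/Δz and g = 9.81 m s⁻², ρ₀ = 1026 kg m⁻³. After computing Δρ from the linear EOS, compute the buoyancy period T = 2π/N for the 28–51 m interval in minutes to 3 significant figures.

ΔT = +0.8 K, ΔS = +1.39 psu (deep − shallow).
Δρ/ρ₀ = −αΔT + βΔS = -8.80 × 10⁻⁵ + 1.0842 × 10⁻³ = 9.962 × 10⁻⁴, so Δρ ≈ 1.022 kg m⁻³.
N² = (g/ρ₀)·Δρ/Δz = g·(Δρ/ρ₀)/Δz = 9.81 × 9.962 × 10⁻⁴ / 23 = 4.2490 × 10⁻⁴ s⁻².
N = √(4.2490 × 10⁻⁴) = 0.020613 rad s⁻¹ → T = 2π/N = 304.82 s = 5.0803 min ≈ 5.08 min.

5.08 min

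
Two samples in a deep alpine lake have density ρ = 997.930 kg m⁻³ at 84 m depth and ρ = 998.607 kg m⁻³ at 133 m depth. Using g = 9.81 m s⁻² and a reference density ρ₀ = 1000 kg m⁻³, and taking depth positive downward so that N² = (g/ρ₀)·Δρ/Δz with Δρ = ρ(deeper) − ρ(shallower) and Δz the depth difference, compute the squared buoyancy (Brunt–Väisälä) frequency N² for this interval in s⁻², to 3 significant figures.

Δρ = 998.607 − 997.930 = 0.677 kg m⁻³ over Δz = 133 − 84 = 49 m.
N² = (9.81/1000) × (0.677/49) = 1.3554 × 10⁻⁴ s⁻² ≈ 1.36 × 10⁻⁴ s⁻².

1.36 × 10⁻⁴ s⁻²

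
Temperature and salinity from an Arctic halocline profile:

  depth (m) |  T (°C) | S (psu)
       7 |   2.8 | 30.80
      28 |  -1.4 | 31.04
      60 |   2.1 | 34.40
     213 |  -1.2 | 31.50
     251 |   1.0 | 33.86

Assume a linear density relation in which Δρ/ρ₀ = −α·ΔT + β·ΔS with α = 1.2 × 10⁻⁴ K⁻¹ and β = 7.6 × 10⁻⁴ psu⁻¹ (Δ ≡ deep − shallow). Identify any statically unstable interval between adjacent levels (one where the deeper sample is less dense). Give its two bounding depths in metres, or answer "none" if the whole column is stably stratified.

Evaluate Δρ/ρ₀ = −αΔT + βΔS across each adjacent pair:
  7–28 m: −αΔT+βΔS = −(1.2 × 10⁻⁴)(-4.2)+(7.6 × 10⁻⁴)(+0.24) = 6.9 × 10⁻⁴ → stable
  28–60 m: −αΔT+βΔS = −(1.2 × 10⁻⁴)(+3.5)+(7.6 × 10⁻⁴)(+3.36) = 2.1 × 10⁻³ → stable
  60–213 m: −αΔT+βΔS = −(1.2 × 10⁻⁴)(-3.3)+(7.6 × 10⁻⁴)(-2.90) = -1.8 × 10⁻³ → UNSTABLE
  213–251 m: −αΔT+βΔS = −(1.2 × 10⁻⁴)(+2.2)+(7.6 × 10⁻⁴)(+2.36) = 1.5 × 10⁻³ → stable
The 60–213 m interval has Δρ < 0: lighter water underlies denser water.

60–213 m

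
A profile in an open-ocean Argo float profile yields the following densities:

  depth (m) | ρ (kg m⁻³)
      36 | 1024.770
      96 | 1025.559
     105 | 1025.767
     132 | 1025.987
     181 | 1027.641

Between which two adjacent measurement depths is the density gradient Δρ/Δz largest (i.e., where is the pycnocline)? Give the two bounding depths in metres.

Compute the density gradient over each adjacent pair:
  36–96 m: Δρ/Δz = 0.789/60 = 0.013 kg m⁻⁴
  96–105 m: Δρ/Δz = 0.208/9 = 0.023 kg m⁻⁴
  105–132 m: Δρ/Δz = 0.220/27 = 8.1 × 10⁻³ kg m⁻⁴
  132–181 m: Δρ/Δz = 1.654/49 = 0.034 kg m⁻⁴
The largest gradient is in the 132–181 m interval — the pycnocline.

132–181 m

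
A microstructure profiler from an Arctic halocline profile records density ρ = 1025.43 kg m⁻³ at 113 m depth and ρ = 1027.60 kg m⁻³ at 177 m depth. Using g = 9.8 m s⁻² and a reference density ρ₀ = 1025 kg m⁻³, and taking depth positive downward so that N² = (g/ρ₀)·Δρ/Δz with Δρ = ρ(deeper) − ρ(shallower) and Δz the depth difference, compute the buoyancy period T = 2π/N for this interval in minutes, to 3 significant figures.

Δρ = 1027.60 − 1025.43 = 2.17 kg m⁻³ over Δz = 177 − 113 = 64 m.
N² = (9.8/1025) × (2.17/64) = 3.2418 × 10⁻⁴ s⁻².
N = √(3.2418 × 10⁻⁴) = 0.018005 rad s⁻¹, so T = 2π/N = 348.97 s = 5.8162 min ≈ 5.82 min.
A positive N² confirms static stability across the interval.

5.82 min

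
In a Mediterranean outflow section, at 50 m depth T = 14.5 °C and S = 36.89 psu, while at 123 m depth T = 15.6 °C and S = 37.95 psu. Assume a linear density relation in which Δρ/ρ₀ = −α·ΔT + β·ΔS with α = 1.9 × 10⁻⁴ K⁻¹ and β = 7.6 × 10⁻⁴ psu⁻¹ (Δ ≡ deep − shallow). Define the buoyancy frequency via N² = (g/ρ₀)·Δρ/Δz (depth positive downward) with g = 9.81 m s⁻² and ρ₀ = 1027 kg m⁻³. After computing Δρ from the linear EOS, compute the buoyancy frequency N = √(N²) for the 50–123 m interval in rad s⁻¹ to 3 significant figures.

ΔT = +1.1 K, ΔS = +1.06 psu (deep − shallow).
Δρ/ρ₀ = −αΔT + βΔS = -2.09 × 10⁻⁴ + 8.056 × 10⁻⁴ = 5.966 × 10⁻⁴, so Δρ ≈ 0.6127 kg m⁻³.
N² = (g/ρ₀)·Δρ/Δz = g·(Δρ/ρ₀)/Δz = 9.81 × 5.966 × 10⁻⁴ / 73 = 8.0173 × 10⁻⁵ s⁻².
N = √(8.0173 × 10⁻⁵) = 8.9539 × 10⁻³ rad s⁻¹ ≈ 8.95 × 10⁻³ rad s⁻¹.

8.95 × 10⁻³ rad s⁻¹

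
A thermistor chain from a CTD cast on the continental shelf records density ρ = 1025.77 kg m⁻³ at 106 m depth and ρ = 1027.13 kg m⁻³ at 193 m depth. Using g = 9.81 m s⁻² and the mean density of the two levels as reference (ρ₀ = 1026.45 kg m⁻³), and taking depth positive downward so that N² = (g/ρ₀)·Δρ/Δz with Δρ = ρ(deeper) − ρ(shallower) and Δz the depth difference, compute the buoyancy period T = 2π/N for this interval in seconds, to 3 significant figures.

Δρ = 1027.13 − 1025.77 = 1.36 kg m⁻³ over Δz = 193 − 106 = 87 m.
N² = (9.81/1026.45) × (1.36/87) = 1.4940 × 10⁻⁴ s⁻².
N = √(1.4940 × 10⁻⁴) = 0.012223 rad s⁻¹, so T = 2π/N = 514.05 s ≈ 514 s.

514 s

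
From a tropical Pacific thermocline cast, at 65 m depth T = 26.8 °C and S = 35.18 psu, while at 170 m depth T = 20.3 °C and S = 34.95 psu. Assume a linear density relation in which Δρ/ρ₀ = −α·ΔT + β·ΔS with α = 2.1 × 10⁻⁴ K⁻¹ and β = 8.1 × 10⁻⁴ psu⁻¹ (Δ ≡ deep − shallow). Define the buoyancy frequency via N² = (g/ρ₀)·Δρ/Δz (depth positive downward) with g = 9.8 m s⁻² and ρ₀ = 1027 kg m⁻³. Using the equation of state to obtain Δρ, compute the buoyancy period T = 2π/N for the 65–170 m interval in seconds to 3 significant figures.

ΔT = -6.5 K, ΔS = -0.23 psu (deep − shallow).
Δρ/ρ₀ = −αΔT + βΔS = 1.365 × 10⁻³ − 1.863 × 10⁻⁴ = 1.1787 × 10⁻³, so Δρ ≈ 1.211 kg m⁻³.
N² = (g/ρ₀)·Δρ/Δz = g·(Δρ/ρ₀)/Δz = 9.8 × 1.1787 × 10⁻³ / 105 = 1.1001 × 10⁻⁴ s⁻².
N = √(1.1001 × 10⁻⁴) = 0.010489 rad s⁻¹ → T = 2π/N = 599.03 s ≈ 599 s.

599 s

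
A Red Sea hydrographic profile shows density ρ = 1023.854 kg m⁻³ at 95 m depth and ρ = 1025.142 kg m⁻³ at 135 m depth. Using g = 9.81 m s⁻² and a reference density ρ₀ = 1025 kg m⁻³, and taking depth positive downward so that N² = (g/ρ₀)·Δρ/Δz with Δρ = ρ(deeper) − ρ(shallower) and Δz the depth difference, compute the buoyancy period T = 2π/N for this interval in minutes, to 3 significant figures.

Δρ = 1025.142 − 1023.854 = 1.288 kg m⁻³ over Δz = 135 − 95 = 40 m.
N² = (9.81/1025) × (1.288/40) = 3.0818 × 10⁻⁴ s⁻².
N = √(3.0818 × 10⁻⁴) = 0.017555 rad s⁻¹, so T = 2π/N = 357.91 s = 5.9652 min ≈ 5.97 min.

5.97 min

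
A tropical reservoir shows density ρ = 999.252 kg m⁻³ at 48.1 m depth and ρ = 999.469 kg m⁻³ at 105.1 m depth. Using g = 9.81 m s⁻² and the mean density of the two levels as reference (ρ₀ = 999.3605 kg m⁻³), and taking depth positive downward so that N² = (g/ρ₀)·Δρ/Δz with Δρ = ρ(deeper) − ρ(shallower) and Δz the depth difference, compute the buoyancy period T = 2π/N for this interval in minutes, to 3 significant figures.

17.1 min

Δρ = 999.469 − 999.252 = 0.217 kg m⁻³ over Δz = 105.1 − 48.1 = 57 m.
N² = (9.81/999.3605) × (0.217/57) = 3.7371 × 10⁻⁵ s⁻².
N = √(3.7371 × 10⁻⁵) = 6.1132 × 10⁻³ rad s⁻¹, so T = 2π/N = 1.0278 × 10³ s = 17.130 min ≈ 17.1 min.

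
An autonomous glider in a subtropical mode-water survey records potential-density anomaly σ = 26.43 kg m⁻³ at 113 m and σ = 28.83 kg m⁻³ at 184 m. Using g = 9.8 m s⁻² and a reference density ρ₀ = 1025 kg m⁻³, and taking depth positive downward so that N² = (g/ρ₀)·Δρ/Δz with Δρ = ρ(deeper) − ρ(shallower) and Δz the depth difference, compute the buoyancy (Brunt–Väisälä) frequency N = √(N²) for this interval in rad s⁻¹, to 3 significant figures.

Δρ = 1028.83 − 1026.43 = 2.40 kg m⁻³ over Δz = 184 − 113 = 71 m.
N² = (9.8/1025) × (2.40/71) = 3.2319 × 10⁻⁴ s⁻².
N = √(3.2319 × 10⁻⁴) = 0.017977 rad s⁻¹ ≈ 0.0180 rad s⁻¹.

0.0180 rad s⁻¹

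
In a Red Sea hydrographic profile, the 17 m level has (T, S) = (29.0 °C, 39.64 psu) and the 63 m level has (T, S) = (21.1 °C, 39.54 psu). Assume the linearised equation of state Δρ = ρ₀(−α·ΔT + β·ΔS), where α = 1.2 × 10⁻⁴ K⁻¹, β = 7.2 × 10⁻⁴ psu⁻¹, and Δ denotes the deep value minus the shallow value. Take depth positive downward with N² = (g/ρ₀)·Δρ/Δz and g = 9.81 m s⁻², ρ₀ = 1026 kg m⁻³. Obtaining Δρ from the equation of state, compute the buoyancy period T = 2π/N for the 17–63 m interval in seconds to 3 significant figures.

460 s

ΔT = -7.9 K, ΔS = -0.10 psu (deep − shallow).
Δρ/ρ₀ = −αΔT + βΔS = 9.48 × 10⁻⁴ − 7.20 × 10⁻⁵ = 8.76 × 10⁻⁴, so Δρ ≈ 0.8988 kg m⁻³.
N² = (g/ρ₀)·Δρ/Δz = g·(Δρ/ρ₀)/Δz = 9.81 × 8.76 × 10⁻⁴ / 46 = 1.8682 × 10⁻⁴ s⁻².
N = √(1.8682 × 10⁻⁴) = 0.013668 rad s⁻¹ → T = 2π/N = 459.70 s ≈ 460 s.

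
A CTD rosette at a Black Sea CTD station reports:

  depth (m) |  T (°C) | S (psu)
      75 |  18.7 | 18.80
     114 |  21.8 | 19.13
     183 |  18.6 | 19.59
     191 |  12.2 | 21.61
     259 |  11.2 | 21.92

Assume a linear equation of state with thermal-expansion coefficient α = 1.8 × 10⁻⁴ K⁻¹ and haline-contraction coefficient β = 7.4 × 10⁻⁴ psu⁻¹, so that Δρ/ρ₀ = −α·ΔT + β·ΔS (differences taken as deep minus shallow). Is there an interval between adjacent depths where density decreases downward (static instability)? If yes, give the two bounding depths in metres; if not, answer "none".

Evaluate Δρ/ρ₀ = −αΔT + βΔS across each adjacent pair:
  75–114 m: −αΔT+βΔS = −(1.8 × 10⁻⁴)(+3.1)+(7.4 × 10⁻⁴)(+0.33) = -3.1 × 10⁻⁴ → UNSTABLE
  114–183 m: −αΔT+βΔS = −(1.8 × 10⁻⁴)(-3.2)+(7.4 × 10⁻⁴)(+0.46) = 9.2 × 10⁻⁴ → stable
  183–191 m: −αΔT+βΔS = −(1.8 × 10⁻⁴)(-6.4)+(7.4 × 10⁻⁴)(+2.02) = 2.6 × 10⁻³ → stable
  191–259 m: −αΔT+βΔS = −(1.8 × 10⁻⁴)(-1.0)+(7.4 × 10⁻⁴)(+0.31) = 4.1 × 10⁻⁴ → stable
The 75–114 m interval has Δρ < 0: lighter water underlies denser water.

75–114 m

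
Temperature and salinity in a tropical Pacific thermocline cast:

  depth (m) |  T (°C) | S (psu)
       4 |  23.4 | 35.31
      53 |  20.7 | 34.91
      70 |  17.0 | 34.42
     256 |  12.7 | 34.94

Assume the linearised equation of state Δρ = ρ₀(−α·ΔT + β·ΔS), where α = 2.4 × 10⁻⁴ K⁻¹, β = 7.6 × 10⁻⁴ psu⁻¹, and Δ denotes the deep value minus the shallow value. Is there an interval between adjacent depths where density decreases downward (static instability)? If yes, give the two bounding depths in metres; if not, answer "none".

Evaluate Δρ/ρ₀ = −αΔT + βΔS across each adjacent pair:
  4–53 m: −αΔT+βΔS = −(2.4 × 10⁻⁴)(-2.7)+(7.6 × 10⁻⁴)(-0.40) = 3.4 × 10⁻⁴ → stable
  53–70 m: −αΔT+βΔS = −(2.4 × 10⁻⁴)(-3.7)+(7.6 × 10⁻⁴)(-0.49) = 5.2 × 10⁻⁴ → stable
  70–256 m: −αΔT+βΔS = −(2.4 × 10⁻⁴)(-4.3)+(7.6 × 10⁻⁴)(+0.52) = 1.4 × 10⁻³ → stable
Every interval has Δρ > 0: the column is stably stratified throughout.

none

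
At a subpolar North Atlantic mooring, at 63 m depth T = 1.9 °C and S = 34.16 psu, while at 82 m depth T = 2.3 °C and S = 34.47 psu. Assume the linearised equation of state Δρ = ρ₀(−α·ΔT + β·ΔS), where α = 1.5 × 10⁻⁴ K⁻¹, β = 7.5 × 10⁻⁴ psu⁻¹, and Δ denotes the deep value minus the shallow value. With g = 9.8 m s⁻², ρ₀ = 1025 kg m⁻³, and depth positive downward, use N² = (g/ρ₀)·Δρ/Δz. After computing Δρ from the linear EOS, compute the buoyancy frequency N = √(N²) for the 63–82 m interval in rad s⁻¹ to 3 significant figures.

9.43 × 10⁻³ rad s⁻¹

ΔT = +0.4 K, ΔS = +0.31 psu (deep − shallow).
Δρ/ρ₀ = −αΔT + βΔS = -6.00 × 10⁻⁵ + 2.325 × 10⁻⁴ = 1.725 × 10⁻⁴, so Δρ ≈ 0.1768 kg m⁻³.
N² = (g/ρ₀)·Δρ/Δz = g·(Δρ/ρ₀)/Δz = 9.8 × 1.725 × 10⁻⁴ / 19 = 8.8974 × 10⁻⁵ s⁻².
N = √(8.8974 × 10⁻⁵) = 9.4326 × 10⁻³ rad s⁻¹ ≈ 9.43 × 10⁻³ rad s⁻¹.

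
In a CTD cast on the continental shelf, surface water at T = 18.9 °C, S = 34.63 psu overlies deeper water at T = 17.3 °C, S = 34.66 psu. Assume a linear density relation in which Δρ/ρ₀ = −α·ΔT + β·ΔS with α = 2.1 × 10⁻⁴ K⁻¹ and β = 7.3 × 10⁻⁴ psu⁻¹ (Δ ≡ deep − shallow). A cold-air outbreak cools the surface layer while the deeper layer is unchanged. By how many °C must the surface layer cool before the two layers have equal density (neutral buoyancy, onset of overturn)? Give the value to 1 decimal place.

Neutral buoyancy requires Δρ = 0, i.e. −α(T_deep − T_surf′) + β(S_deep − S_surf) = 0.
T_surf′ = T_deep − (β/α)·ΔS = 17.3 − (7.3 × 10⁻⁴/2.1 × 10⁻⁴)·(+0.03) = 17.196 °C.
Cooling required: 18.9 − (17.196) = 1.704 °C.

1.7 °C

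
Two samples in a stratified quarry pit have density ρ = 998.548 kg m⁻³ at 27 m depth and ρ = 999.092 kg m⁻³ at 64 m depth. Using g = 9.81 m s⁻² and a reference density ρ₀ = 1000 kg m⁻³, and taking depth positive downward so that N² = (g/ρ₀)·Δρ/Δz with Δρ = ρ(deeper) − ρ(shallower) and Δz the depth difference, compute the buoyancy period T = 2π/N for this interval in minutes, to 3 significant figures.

8.72 min

Δρ = 999.092 − 998.548 = 0.544 kg m⁻³ over Δz = 64 − 27 = 37 m.
N² = (9.81/1000) × (0.544/37) = 1.4423 × 10⁻⁴ s⁻².
N = √(1.4423 × 10⁻⁴) = 0.012010 rad s⁻¹, so T = 2π/N = 523.16 s = 8.7193 min ≈ 8.72 min.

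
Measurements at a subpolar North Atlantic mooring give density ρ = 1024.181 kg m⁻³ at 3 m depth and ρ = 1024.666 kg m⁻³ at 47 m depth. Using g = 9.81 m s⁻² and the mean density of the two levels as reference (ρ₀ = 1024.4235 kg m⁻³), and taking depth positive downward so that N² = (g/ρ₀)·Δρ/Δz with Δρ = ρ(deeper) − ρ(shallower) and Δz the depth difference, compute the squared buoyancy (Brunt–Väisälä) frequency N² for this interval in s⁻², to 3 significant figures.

Δρ = 1024.666 − 1024.181 = 0.485 kg m⁻³ over Δz = 47 − 3 = 44 m.
N² = (9.81/1024.4235) × (0.485/44) = 1.0555 × 10⁻⁴ s⁻² ≈ 1.06 × 10⁻⁴ s⁻².
N² > 0, so the interval is statically stable.

1.06 × 10⁻⁴ s⁻²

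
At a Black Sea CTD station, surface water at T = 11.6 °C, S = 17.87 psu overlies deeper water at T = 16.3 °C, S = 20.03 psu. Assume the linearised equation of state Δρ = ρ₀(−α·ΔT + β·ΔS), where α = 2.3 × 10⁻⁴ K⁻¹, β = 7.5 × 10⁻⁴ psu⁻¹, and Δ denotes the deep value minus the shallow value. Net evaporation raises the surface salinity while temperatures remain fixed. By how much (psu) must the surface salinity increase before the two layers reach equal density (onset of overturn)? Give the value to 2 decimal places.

Neutral buoyancy requires −α(T_deep − T_surf) + β(S_deep − S_surf′) = 0.
S_surf′ = S_deep − (α/β)·ΔT = 20.03 − (2.3 × 10⁻⁴/7.5 × 10⁻⁴)·(+4.7) = 18.5887 psu.
Increase required: 18.5887 − 17.87 = 0.7187 psu.

0.72 psu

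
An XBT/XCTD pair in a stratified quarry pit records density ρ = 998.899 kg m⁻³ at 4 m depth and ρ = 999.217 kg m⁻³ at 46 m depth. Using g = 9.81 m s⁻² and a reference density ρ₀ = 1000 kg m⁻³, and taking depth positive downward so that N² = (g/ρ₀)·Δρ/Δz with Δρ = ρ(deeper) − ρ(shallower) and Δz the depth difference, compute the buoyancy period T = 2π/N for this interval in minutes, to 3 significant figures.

Δρ = 999.217 − 998.899 = 0.318 kg m⁻³ over Δz = 46 − 4 = 42 m.
N² = (9.81/1000) × (0.318/42) = 7.4276 × 10⁻⁵ s⁻².
N = √(7.4276 × 10⁻⁵) = 8.6184 × 10⁻³ rad s⁻¹, so T = 2π/N = 729.04 s = 12.151 min ≈ 12.2 min.
N² > 0, so the interval is statically stable.

12.2 min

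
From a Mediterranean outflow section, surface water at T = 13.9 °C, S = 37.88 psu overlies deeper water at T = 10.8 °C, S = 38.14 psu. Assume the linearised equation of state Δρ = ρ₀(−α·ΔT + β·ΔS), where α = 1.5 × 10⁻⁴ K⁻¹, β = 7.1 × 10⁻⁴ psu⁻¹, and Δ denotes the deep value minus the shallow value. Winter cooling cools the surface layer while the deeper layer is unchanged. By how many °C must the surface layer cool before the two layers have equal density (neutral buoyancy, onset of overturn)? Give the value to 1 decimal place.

4.3 °C

Neutral buoyancy requires Δρ = 0, i.e. −α(T_deep − T_surf′) + β(S_deep − S_surf) = 0.
T_surf′ = T_deep − (β/α)·ΔS = 10.8 − (7.1 × 10⁻⁴/1.5 × 10⁻⁴)·(+0.26) = 9.569 °C.
Cooling required: 13.9 − (9.569) = 4.331 °C.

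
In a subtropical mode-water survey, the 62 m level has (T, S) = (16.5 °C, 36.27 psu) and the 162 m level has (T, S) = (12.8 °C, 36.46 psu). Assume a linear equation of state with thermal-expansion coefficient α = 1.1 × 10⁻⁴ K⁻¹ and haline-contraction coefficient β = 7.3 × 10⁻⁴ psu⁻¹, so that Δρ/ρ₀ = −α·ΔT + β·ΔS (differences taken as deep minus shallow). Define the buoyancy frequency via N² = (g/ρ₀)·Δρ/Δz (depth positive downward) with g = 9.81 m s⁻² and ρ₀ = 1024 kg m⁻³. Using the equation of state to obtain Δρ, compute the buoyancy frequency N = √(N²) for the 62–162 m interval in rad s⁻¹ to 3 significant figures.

7.32 × 10⁻³ rad s⁻¹

ΔT = -3.7 K, ΔS = +0.19 psu (deep − shallow).
Δρ/ρ₀ = −αΔT + βΔS = 4.07 × 10⁻⁴ + 1.387 × 10⁻⁴ = 5.457 × 10⁻⁴, so Δρ ≈ 0.5588 kg m⁻³.
N² = (g/ρ₀)·Δρ/Δz = g·(Δρ/ρ₀)/Δz = 9.81 × 5.457 × 10⁻⁴ / 100 = 5.3533 × 10⁻⁵ s⁻².
N = √(5.3533 × 10⁻⁵) = 7.3166 × 10⁻³ rad s⁻¹ ≈ 7.32 × 10⁻³ rad s⁻¹.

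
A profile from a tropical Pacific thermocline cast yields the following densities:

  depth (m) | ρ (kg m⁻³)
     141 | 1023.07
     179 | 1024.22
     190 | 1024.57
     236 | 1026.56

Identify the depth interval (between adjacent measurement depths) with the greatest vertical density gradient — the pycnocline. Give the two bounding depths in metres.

190–236 m

Compute the density gradient over each adjacent pair:
  141–179 m: Δρ/Δz = 1.15/38 = 0.030 kg m⁻⁴
  179–190 m: Δρ/Δz = 0.35/11 = 0.032 kg m⁻⁴
  190–236 m: Δρ/Δz = 1.99/46 = 0.043 kg m⁻⁴
The largest gradient is in the 190–236 m interval — the pycnocline.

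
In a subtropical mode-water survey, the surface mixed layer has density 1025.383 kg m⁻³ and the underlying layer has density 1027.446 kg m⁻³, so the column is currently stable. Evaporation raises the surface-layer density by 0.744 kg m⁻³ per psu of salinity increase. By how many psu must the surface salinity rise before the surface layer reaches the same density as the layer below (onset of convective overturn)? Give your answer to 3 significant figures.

2.77 psu

Density deficit of the surface layer: 1027.446 − 1025.383 = 2.063 kg m⁻³.
Required change = 2.063 / 0.744 = 2.77 psu.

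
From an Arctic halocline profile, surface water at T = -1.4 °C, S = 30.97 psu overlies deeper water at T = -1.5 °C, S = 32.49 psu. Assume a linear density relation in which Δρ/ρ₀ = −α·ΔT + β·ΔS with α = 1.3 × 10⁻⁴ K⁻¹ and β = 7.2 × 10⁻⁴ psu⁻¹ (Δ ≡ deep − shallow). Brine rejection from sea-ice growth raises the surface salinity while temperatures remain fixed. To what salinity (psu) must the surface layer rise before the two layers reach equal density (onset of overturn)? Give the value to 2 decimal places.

32.51 psu

Neutral buoyancy requires −α(T_deep − T_surf) + β(S_deep − S_surf′) = 0.
S_surf′ = S_deep − (α/β)·ΔT = 32.49 − (1.3 × 10⁻⁴/7.2 × 10⁻⁴)·(-0.1) = 32.5081 psu.
Increase required: 32.5081 − 30.97 = 1.5381 psu.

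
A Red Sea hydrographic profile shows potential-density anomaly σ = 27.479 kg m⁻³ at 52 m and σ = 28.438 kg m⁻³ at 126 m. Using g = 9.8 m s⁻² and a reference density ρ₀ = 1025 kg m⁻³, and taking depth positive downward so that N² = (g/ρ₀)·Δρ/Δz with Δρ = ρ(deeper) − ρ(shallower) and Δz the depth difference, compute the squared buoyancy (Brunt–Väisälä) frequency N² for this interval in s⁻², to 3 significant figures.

Δρ = 1028.438 − 1027.479 = 0.959 kg m⁻³ over Δz = 126 − 52 = 74 m.
N² = (9.8/1025) × (0.959/74) = 1.2391 × 10⁻⁴ s⁻² ≈ 1.24 × 10⁻⁴ s⁻².

1.24 × 10⁻⁴ s⁻²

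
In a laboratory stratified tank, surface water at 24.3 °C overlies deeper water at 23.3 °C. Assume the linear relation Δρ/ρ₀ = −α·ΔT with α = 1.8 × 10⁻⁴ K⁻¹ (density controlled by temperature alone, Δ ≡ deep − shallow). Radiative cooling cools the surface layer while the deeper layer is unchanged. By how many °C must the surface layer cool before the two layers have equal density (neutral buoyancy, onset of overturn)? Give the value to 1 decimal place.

1.0 °C

With temperature the only control, equal density requires T_surf′ = T_deep.
T_surf′ = 23.3 °C.
Cooling required: 24.3 − 23.3 = 1.0 °C.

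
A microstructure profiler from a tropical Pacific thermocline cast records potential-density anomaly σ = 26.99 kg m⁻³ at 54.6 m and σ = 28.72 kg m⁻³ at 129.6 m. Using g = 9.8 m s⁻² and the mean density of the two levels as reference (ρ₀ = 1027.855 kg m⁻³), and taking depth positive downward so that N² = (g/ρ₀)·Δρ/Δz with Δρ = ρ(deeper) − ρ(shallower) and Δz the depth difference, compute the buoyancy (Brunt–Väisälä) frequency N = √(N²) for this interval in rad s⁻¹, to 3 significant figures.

Δρ = 1028.72 − 1026.99 = 1.73 kg m⁻³ over Δz = 129.6 − 54.6 = 75 m.
N² = (9.8/1027.855) × (1.73/75) = 2.1993 × 10⁻⁴ s⁻².
N = √(2.1993 × 10⁻⁴) = 0.014830 rad s⁻¹ ≈ 0.0148 rad s⁻¹.
A positive N² confirms static stability across the interval.

0.0148 rad s⁻¹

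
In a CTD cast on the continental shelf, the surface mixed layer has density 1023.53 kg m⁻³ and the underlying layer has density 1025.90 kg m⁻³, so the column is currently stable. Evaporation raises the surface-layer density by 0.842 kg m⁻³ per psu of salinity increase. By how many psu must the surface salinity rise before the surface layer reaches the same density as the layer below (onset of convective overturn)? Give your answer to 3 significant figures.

Density deficit of the surface layer: 1025.90 − 1023.53 = 2.37 kg m⁻³.
Required change = 2.37 / 0.842 = 2.81 psu.

2.81 psu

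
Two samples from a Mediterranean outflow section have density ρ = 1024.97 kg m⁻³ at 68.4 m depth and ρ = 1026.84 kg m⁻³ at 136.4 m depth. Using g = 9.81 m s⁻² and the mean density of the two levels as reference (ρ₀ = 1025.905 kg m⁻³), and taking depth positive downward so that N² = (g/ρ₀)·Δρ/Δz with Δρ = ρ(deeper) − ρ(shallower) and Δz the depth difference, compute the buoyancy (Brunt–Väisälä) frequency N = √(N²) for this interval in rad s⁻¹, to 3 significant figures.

Δρ = 1026.84 − 1024.97 = 1.87 kg m⁻³ over Δz = 136.4 − 68.4 = 68 m.
N² = (9.81/1025.905) × (1.87/68) = 2.6296 × 10⁻⁴ s⁻².
N = √(2.6296 × 10⁻⁴) = 0.016216 rad s⁻¹ ≈ 0.0162 rad s⁻¹.

0.0162 rad s⁻¹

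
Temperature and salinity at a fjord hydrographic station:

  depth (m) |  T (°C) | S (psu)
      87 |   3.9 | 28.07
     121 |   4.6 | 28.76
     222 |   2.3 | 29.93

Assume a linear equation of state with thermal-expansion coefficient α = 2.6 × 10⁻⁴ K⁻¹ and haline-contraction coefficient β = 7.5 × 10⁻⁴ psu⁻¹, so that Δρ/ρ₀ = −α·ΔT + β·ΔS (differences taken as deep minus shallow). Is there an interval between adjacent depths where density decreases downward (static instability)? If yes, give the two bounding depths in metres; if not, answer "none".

none

Evaluate Δρ/ρ₀ = −αΔT + βΔS across each adjacent pair:
  87–121 m: −αΔT+βΔS = −(2.6 × 10⁻⁴)(+0.7)+(7.5 × 10⁻⁴)(+0.69) = 3.4 × 10⁻⁴ → stable
  121–222 m: −αΔT+βΔS = −(2.6 × 10⁻⁴)(-2.3)+(7.5 × 10⁻⁴)(+1.17) = 1.5 × 10⁻³ → stable
Every interval has Δρ > 0: the column is stably stratified throughout.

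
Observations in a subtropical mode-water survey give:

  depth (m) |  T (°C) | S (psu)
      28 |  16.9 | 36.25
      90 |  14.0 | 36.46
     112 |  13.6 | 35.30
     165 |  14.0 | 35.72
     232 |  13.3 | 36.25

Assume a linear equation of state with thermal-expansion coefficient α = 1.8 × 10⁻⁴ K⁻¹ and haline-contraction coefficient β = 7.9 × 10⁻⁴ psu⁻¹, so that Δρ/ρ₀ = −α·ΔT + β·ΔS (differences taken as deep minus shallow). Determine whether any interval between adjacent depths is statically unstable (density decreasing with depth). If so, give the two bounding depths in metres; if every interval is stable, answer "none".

90–112 m

Evaluate Δρ/ρ₀ = −αΔT + βΔS across each adjacent pair:
  28–90 m: −αΔT+βΔS = −(1.8 × 10⁻⁴)(-2.9)+(7.9 × 10⁻⁴)(+0.21) = 6.9 × 10⁻⁴ → stable
  90–112 m: −αΔT+βΔS = −(1.8 × 10⁻⁴)(-0.4)+(7.9 × 10⁻⁴)(-1.16) = -8.4 × 10⁻⁴ → UNSTABLE
  112–165 m: −αΔT+βΔS = −(1.8 × 10⁻⁴)(+0.4)+(7.9 × 10⁻⁴)(+0.42) = 2.6 × 10⁻⁴ → stable
  165–232 m: −αΔT+βΔS = −(1.8 × 10⁻⁴)(-0.7)+(7.9 × 10⁻⁴)(+0.53) = 5.4 × 10⁻⁴ → stable
The 90–112 m interval has Δρ < 0: lighter water underlies denser water.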